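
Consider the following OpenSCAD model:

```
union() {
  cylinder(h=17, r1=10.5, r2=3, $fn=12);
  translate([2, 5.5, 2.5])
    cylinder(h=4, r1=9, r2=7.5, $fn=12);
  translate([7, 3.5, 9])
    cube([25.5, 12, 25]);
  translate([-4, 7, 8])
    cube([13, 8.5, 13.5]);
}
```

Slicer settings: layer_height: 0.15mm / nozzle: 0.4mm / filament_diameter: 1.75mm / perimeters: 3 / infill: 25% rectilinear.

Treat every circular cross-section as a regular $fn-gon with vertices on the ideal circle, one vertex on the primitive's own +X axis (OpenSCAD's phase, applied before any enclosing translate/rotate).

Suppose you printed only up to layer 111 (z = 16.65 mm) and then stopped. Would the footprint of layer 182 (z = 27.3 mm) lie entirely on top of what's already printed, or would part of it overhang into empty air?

Compare the two slices. At z = 16.65: the cone (r1=10.5→r2=3) has section circumradius 3.154 here — a regular 12-gon (area = (12/2)·3.154²·sin(360°/12) = 29.85 mm²); the cone at (2, 5.5) is not intersected at this z (z outside [2.5, 6.5]); the 25.5×12 cube at (7, 3.5) contributes its full rectangle (area 306.00 mm²); the cube at (-4, 7) (footprint 13×8.5) is included at this height (area 110.50 mm²); Merging all regions: the regions partially overlap — summed areas 446.35 mm² minus the doubly-counted overlap 17.00 mm² gives 429.35 mm² — area = 429.35 mm². At z = 27.3: the cone does not reach this height (z outside [0, 17]); the cone at (2, 5.5) is absent (z outside [2.5, 6.5]); the cube at (7, 3.5) (footprint 25.5×12) is included at this height (area 306.00 mm²); the cube at (-4, 7) is absent (z outside [8, 21.5]); Combining (union): only the 25.5×12 cube at (7, 3.5) is present, so the union is just that shape — area = 306.00 mm². Checking containment: the cross-section at z = 27.3 is a subset of the cross-section at z = 16.65.

entirely on top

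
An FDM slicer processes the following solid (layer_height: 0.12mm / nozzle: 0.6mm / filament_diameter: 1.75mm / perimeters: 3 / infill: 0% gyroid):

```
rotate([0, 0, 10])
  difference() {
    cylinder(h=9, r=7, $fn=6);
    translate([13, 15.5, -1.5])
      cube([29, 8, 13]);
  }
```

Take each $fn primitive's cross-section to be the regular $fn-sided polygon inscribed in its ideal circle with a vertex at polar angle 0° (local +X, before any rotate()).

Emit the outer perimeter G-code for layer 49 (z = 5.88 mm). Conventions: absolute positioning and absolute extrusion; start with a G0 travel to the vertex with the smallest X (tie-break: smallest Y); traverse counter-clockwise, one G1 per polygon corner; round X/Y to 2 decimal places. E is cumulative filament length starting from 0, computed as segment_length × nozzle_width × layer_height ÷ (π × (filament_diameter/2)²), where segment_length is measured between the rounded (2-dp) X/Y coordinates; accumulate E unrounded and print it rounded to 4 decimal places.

At z = 5.88 mm: the cylinder: section is a regular 6-gon, circumradius r=7; the 29×8 cube at (13, 15.5) contributes its full rectangle; After the difference (first − rest): starting from the r=7 cylinder, the 29×8 cube at (13, 15.5) misses the remaining region (no effect) — 1 connected region; (whole slice rotated 10° about Z — lengths, areas and connectivity unchanged). The outline is a single polygon with 6 vertices. Extrusion per mm of travel: 0.6 × 0.12 / (π × 0.875²) = 0.029934. Accumulating E over each segment gives final E = 1.2570.

G0 X-6.89 Y-1.22 Z5.88
G1 X-2.39 Y-6.58 E0.2095
G1 X4.50 Y-5.36 E0.4189
G1 X6.89 Y1.22 E0.6285
G1 X2.39 Y6.58 E0.8380
G1 X-4.50 Y5.36 E1.0475
G1 X-6.89 Y-1.22 E1.2570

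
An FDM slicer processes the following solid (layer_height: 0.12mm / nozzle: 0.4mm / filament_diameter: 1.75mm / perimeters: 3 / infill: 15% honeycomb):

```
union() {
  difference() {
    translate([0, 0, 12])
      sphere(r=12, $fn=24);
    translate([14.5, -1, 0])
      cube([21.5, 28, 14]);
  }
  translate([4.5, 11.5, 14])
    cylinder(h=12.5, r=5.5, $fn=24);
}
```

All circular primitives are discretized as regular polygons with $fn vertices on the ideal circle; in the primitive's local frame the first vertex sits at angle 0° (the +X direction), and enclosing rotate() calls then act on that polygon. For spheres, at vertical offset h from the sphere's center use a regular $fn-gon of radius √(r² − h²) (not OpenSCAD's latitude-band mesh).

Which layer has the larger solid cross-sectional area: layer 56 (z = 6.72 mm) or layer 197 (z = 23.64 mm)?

layer 56 (z = 6.72 mm)

Layer 56 (z = 6.72): the sphere: section is a regular 24-gon, circumradius = √(r²−h²) = √(12²−5.28²) = 10.776 (area = (24/2)·10.776²·sin(360°/24) = 360.65 mm²); the 21.5×28 cube at (14.5, -1) contributes its full rectangle (area 602.00 mm²); After the difference (first − rest): starting from the r=12 sphere (360.65 mm²), the 21.5×28 cube at (14.5, -1) misses the remaining region (no effect) — area = 360.65 mm²; the cylinder at (4.5, 11.5) does not reach this height (z outside [14, 26.5]); Combining (union): only that combined region is present, so the union is just that shape — area = 360.65 mm². So its area = 360.65 mm². Layer 197 (z = 23.64): the r=12 sphere contributes a regular 24-gon of circumradius √(12²−11.64²) = 2.917 (area = (24/2)·2.917²·sin(360°/24) = 26.43 mm²); the cube at (14.5, -1) is absent (z outside [0, 14]); After the difference (first − rest): none of the subtracted shapes is present at this height, so the r=12 sphere is unchanged — area = 26.43 mm²; the cylinder at (4.5, 11.5): section is a regular 24-gon, circumradius r=5.5 (area = (24/2)·5.500²·sin(360°/24) = 93.95 mm²); Merging all regions: the 2 present regions are separate (no shared area or edge), so areas and boundary lengths simply add and each stays a separate island — area = 120.38 mm². So its area = 120.38 mm². Layer 56 is larger (360.65 vs 120.38 mm²).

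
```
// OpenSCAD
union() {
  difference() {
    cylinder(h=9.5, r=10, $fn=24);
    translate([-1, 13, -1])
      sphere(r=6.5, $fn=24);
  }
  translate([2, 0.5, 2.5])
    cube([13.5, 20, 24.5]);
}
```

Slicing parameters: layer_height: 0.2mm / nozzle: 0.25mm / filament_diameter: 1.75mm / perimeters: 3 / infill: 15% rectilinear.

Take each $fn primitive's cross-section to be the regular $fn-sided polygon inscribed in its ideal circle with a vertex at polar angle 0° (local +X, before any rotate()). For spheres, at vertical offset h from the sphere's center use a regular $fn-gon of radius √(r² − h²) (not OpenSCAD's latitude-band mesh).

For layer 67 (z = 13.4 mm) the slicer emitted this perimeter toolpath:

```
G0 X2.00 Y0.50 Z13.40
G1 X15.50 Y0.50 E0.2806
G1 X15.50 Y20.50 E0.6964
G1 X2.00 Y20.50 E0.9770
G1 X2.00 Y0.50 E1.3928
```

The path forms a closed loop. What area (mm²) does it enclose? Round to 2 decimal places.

Apply the shoelace formula to the sequence of (X, Y) vertices; enclosed area = 270.00 mm².

270.00 mm²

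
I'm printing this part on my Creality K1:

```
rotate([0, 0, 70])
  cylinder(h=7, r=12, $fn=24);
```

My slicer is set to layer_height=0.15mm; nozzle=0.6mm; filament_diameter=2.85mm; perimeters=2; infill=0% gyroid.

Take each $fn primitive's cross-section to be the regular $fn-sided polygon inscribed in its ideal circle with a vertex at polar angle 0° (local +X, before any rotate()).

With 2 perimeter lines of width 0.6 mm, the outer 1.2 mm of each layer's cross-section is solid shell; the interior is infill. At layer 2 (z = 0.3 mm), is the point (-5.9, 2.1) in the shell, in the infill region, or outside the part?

At z = 0.3 mm: the r=12 cylinder gives a regular 24-gon of circumradius 12 (constant along its height); (rotated 70° about Z; rotation is an isometry so areas/perimeters/island counts are preserved). Overall, the cross-section is a single solid region. Undo the 70° rotation: the query point maps to (-0.045, 6.262) in the un-rotated model frame. The nearest boundary edge runs (0.00, 12.00)→(-3.11, 11.59); distance from the point to it = 5.68 mm. The point is inside the cross-section and 5.68 mm from the nearest boundary — more than the 1.2 mm shell width (2 × 0.6), so it's in the infill interior.

infill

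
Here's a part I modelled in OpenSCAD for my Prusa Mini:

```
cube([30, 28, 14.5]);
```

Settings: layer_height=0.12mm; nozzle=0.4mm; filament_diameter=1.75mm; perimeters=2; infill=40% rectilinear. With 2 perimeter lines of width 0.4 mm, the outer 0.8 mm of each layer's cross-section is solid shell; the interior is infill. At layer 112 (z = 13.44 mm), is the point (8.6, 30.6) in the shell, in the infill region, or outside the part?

At z = 13.44 mm: the 30×28 cube contributes its full rectangle. Overall, the cross-section is a single solid region. The nearest boundary edge runs (30.00, 28.00)→(0.00, 28.00); distance from the point to it = 2.60 mm. The point is not inside any of the regions above, so it lies outside the cross-section (2.60 mm from the nearest boundary).

outside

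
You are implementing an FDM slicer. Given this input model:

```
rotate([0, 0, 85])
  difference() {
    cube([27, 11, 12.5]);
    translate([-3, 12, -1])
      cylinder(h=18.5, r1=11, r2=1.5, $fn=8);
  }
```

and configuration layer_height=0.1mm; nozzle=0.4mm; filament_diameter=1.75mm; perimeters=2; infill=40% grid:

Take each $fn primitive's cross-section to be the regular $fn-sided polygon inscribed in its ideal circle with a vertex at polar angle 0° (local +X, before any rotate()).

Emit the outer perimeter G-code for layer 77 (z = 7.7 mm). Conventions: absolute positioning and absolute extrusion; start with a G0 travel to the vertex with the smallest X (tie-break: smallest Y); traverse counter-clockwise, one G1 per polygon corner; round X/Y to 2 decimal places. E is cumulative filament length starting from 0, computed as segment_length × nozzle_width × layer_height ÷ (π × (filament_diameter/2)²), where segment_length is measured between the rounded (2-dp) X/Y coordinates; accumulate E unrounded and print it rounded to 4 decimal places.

G0 X-10.69 Y4.07 Z7.70
G1 X-7.21 Y2.26 E0.0652
G1 X-6.68 Y0.58 E0.0945
G1 X0.00 Y0.00 E0.2060
G1 X2.35 Y26.90 E0.6551
G1 X-8.60 Y27.86 E0.8379
G1 X-10.69 Y4.07 E1.2350

At z = 7.7 mm: the cube (footprint 27×11) is included at this height; the cone at (-3, 12): at t=0.470 of its height the radius interpolates to r₁+(r₂−r₁)t = 6.532, giving a regular 8-gon of that circumradius; Subtracting the remaining from the first: starting from the 27×11 cube, the cone at (-3, 12) partially overlaps it — only the 9.12 mm² overlap (of its 120.70 mm²) is removed, clipping the outline — 1 connected region; (rotated 85° about Z; rotation is an isometry so areas/perimeters/island counts are preserved). The outline is a single polygon with 6 vertices. Extrusion per mm of travel: 0.4 × 0.1 / (π × 0.875²) = 0.016630. Accumulating E over each segment gives final E = 1.2350.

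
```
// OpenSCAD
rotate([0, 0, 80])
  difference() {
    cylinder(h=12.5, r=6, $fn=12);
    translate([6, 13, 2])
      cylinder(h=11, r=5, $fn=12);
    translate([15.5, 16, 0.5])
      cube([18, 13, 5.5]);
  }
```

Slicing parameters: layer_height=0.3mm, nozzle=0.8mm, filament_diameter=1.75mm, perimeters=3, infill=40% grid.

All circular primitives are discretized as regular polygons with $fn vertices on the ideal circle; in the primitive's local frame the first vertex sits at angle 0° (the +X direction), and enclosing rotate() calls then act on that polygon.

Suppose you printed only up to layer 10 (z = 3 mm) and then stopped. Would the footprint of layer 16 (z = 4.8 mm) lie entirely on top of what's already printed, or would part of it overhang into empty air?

Compare the two slices. At z = 3: the r=6 cylinder gives a regular 12-gon of circumradius 6 (constant along its height) (area = (12/2)·6.000²·sin(360°/12) = 108.00 mm²); the r=5 cylinder at (6, 13) contributes a regular 12-gon of circumradius 5 (area = (12/2)·5.000²·sin(360°/12) = 75.00 mm²); the cube at (15.5, 16) is present — its section is the full 18×13 rectangle (area 234.00 mm²); Taking the first minus the rest: starting from the r=6 cylinder (108.00 mm²), the r=5 cylinder at (6, 13) misses the remaining region (no effect); the 18×13 cube at (15.5, 16) misses the remaining region (no effect) — area = 108.00 mm²; (whole slice rotated 80° about Z — lengths, areas and connectivity unchanged). At z = 4.8: the r=6 cylinder gives a regular 12-gon of circumradius 6 (constant along its height) (area = (12/2)·6.000²·sin(360°/12) = 108.00 mm²); the r=5 cylinder at (6, 13) gives a regular 12-gon of circumradius 5 (constant along its height) (area = (12/2)·5.000²·sin(360°/12) = 75.00 mm²); the cube at (15.5, 16) (footprint 18×13) is included at this height (area 234.00 mm²); Subtracting the remaining from the first: starting from the r=6 cylinder (108.00 mm²), the r=5 cylinder at (6, 13) misses the remaining region (no effect); the 18×13 cube at (15.5, 16) misses the remaining region (no effect) — area = 108.00 mm²; (whole slice rotated 80° about Z — lengths, areas and connectivity unchanged). Checking containment: the cross-section at z = 4.8 is a subset of the cross-section at z = 3.

entirely on top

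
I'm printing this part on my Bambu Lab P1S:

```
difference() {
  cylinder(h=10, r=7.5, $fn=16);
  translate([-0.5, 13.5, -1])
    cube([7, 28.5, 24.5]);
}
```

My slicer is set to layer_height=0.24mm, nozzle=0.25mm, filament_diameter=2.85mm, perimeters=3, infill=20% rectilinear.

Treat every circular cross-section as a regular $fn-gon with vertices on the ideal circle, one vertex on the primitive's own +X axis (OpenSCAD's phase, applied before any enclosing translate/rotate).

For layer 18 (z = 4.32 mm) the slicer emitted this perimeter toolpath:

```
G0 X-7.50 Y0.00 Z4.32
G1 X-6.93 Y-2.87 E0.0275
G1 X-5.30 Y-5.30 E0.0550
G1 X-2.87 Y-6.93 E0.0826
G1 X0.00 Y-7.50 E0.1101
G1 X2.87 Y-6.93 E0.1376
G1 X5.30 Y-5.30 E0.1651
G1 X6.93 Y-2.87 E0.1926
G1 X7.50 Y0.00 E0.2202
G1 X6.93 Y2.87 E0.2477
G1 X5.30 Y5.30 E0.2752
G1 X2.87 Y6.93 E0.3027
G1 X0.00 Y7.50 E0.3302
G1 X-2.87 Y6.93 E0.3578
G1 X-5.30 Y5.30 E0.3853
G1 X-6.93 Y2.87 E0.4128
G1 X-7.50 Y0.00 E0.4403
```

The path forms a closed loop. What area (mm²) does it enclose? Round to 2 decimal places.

Apply the shoelace formula to the sequence of (X, Y) vertices; enclosed area = 172.17 mm².

172.17 mm²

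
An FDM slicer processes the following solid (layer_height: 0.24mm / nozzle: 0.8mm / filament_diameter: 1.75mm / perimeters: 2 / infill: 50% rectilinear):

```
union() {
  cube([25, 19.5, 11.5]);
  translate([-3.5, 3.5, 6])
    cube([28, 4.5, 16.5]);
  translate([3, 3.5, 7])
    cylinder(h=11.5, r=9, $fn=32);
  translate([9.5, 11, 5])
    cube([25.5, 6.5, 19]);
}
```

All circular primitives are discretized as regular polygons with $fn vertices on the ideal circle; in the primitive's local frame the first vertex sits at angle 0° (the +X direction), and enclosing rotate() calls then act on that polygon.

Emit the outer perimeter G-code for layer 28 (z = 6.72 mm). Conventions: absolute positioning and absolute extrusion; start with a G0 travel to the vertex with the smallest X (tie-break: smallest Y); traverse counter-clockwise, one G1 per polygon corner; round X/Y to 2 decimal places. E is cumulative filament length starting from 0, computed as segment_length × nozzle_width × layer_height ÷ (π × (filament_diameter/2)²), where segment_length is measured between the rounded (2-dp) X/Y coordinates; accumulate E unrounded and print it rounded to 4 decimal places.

At z = 6.72 mm: the cube (footprint 25×19.5) is included at this height; the 28×4.5 cube at (-3.5, 3.5) contributes its full rectangle; the cylinder at (3, 3.5) is absent (z outside [7, 18.5]); the cube at (9.5, 11) (footprint 25.5×6.5) is included at this height; Merging all regions: the regions partially overlap (shared area 211.00 mm²), so overlapping operands fuse into one piece — 1 connected region. The outline is a single polygon with 12 vertices. Extrusion per mm of travel: 0.8 × 0.24 / (π × 0.875²) = 0.079824. Accumulating E over each segment gives final E = 9.2596.

G0 X-3.50 Y3.50 Z6.72
G1 X0.00 Y3.50 E0.2794
G1 X0.00 Y0.00 E0.5588
G1 X25.00 Y0.00 E2.5544
G1 X25.00 Y11.00 E3.4324
G1 X35.00 Y11.00 E4.2307
G1 X35.00 Y17.50 E4.7495
G1 X25.00 Y17.50 E5.5478
G1 X25.00 Y19.50 E5.7074
G1 X0.00 Y19.50 E7.7030
G1 X0.00 Y8.00 E8.6210
G1 X-3.50 Y8.00 E8.9004
G1 X-3.50 Y3.50 E9.2596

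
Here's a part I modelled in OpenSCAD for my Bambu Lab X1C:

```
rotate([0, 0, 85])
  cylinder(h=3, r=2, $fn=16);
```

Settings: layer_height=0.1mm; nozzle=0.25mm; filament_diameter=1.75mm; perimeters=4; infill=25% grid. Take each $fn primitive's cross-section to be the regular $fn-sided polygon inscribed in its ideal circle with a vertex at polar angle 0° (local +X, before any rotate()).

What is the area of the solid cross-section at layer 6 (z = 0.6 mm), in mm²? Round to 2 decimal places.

At z = 0.6 mm: the r=2 cylinder contributes a regular 16-gon of circumradius 2 (area = (16/2)·2.000²·sin(360°/16) = 12.25 mm²); (whole slice rotated 85° about Z — lengths, areas and connectivity unchanged). Overall, the cross-section is a single solid region. Net area = 12.25 mm².

12.25 mm²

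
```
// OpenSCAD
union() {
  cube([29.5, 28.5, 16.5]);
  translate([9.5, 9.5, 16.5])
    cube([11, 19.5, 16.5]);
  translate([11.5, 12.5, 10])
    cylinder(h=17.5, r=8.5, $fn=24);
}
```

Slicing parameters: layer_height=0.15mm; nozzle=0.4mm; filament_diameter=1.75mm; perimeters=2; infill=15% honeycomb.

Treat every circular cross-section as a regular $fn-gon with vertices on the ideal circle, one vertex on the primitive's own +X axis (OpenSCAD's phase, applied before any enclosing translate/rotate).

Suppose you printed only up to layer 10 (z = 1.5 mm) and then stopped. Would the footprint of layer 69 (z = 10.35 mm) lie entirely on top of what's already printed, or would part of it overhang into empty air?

entirely on top

Compare the two slices. At z = 1.5: the 29.5×28.5 cube contributes its full rectangle (area 840.75 mm²); the cube at (9.5, 9.5) is not intersected at this z (z outside [16.5, 33]); the cylinder at (11.5, 12.5) is absent (z outside [10, 27.5]); Combining (union): only the 29.5×28.5 cube is present, so the union is just that shape — area = 840.75 mm². At z = 10.35: the cube is present — its section is the full 29.5×28.5 rectangle (area 840.75 mm²); the cube at (9.5, 9.5) does not reach this height (z outside [16.5, 33]); the cylinder at (11.5, 12.5): section is a regular 24-gon, circumradius r=8.5 (area = (24/2)·8.500²·sin(360°/24) = 224.40 mm²); Combining (union): the r=8.5 cylinder at (11.5, 12.5) lies entirely inside the 29.5×28.5 cube, so the union is just the 29.5×28.5 cube — area = 840.75 mm². Checking containment: the cross-section at z = 10.35 is a subset of the cross-section at z = 1.5.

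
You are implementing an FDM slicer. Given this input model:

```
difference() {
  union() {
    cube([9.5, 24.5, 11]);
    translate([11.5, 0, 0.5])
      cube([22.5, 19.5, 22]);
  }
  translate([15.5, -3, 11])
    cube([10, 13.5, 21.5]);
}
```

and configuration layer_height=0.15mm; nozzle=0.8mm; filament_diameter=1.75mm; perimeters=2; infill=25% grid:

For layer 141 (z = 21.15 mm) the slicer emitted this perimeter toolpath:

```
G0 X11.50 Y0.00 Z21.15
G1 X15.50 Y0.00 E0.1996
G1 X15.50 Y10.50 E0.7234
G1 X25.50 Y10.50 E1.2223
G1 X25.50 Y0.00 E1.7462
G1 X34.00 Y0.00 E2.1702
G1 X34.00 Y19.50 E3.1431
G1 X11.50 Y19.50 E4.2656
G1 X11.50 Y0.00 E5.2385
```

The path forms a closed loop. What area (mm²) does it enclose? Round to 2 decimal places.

333.75 mm²

Apply the shoelace formula to the sequence of (X, Y) vertices; enclosed area = 333.75 mm².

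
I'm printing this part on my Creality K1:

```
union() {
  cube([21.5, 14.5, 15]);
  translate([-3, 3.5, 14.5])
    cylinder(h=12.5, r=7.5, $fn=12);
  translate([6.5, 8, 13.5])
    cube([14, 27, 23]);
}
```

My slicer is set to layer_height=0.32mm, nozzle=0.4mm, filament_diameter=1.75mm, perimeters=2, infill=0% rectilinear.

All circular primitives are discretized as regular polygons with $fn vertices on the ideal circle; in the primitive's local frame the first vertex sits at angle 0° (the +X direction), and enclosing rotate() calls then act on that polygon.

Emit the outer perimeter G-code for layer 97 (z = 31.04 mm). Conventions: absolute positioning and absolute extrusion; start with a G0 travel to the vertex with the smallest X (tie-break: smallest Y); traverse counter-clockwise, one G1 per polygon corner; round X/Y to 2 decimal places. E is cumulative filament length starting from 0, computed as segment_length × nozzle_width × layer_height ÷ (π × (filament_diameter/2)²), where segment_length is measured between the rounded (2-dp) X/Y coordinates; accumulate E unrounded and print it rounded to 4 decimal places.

At z = 31.04 mm: the cube does not reach this height (z outside [0, 15]); the cylinder at (-3, 3.5) does not reach this height (z outside [14.5, 27]); the 14×27 cube at (6.5, 8) contributes its full rectangle; Taking the union: only the 14×27 cube at (6.5, 8) is present, so the union is just that shape — 1 connected region. The outline is a single polygon with 4 vertices. Extrusion per mm of travel: 0.4 × 0.32 / (π × 0.875²) = 0.053216. Accumulating E over each segment gives final E = 4.3637.

G0 X6.50 Y8.00 Z31.04
G1 X20.50 Y8.00 E0.7450
G1 X20.50 Y35.00 E2.1819
G1 X6.50 Y35.00 E2.9269
G1 X6.50 Y8.00 E4.3637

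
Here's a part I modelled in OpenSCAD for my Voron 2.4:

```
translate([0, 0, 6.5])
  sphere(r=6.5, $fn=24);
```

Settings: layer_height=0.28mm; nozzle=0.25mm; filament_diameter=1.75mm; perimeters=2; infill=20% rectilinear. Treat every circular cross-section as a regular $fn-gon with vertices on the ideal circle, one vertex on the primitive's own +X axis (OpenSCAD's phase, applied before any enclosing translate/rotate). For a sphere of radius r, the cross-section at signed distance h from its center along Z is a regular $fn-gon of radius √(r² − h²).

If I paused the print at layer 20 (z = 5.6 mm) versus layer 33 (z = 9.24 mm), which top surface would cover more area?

Layer 20 (z = 5.6): the sphere: section is a regular 24-gon, circumradius = √(r²−h²) = √(6.5²−0.9²) = 6.437 (area = (24/2)·6.437²·sin(360°/24) = 128.71 mm²). So its area = 128.71 mm². Layer 33 (z = 9.24): the r=6.5 sphere contributes a regular 24-gon of circumradius √(6.5²−2.74²) = 5.894 (area = (24/2)·5.894²·sin(360°/24) = 107.90 mm²). So its area = 107.90 mm². Layer 20 is larger (128.71 vs 107.90 mm²).

layer 20 (z = 5.6 mm)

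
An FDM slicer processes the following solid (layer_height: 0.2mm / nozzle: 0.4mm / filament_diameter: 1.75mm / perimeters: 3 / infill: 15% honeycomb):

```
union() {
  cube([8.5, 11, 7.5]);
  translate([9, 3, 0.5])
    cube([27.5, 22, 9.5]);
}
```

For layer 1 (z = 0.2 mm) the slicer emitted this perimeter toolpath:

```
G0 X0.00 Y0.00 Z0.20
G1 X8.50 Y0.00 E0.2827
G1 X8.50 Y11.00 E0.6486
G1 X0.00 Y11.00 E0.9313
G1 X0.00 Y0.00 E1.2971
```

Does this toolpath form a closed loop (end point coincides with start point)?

Start point (G0): (0.00, 0.00). End point (last G1): the path returns to the start — closed.

yes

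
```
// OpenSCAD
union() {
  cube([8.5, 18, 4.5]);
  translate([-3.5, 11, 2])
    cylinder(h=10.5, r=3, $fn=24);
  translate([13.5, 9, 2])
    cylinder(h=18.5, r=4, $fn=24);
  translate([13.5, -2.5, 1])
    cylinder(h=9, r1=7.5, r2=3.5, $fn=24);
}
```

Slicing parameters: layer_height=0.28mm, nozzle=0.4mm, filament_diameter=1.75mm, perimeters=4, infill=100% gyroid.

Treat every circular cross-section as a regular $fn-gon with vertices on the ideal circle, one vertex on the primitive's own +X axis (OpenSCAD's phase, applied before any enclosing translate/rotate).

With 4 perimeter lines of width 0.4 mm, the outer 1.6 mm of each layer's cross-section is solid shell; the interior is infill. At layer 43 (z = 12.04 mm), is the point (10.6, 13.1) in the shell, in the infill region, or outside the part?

At z = 12.04 mm: the cube does not reach this height (z outside [0, 4.5]); the cylinder at (-3.5, 11): section is a regular 24-gon, circumradius r=3; the cylinder at (13.5, 9): section is a regular 24-gon, circumradius r=4; the cone at (13.5, -2.5) is not intersected at this z (z outside [1, 10]); Taking the union: the 2 present regions are separate (no shared area or edge), so areas and boundary lengths simply add and each stays a separate island — 2 connected regions. Overall, the cross-section has 2 separate islands. The nearest boundary edge runs (10.67, 11.83)→(11.50, 12.46); distance from the point to it = 1.05 mm. The point is not inside any of the regions above, so it lies outside the cross-section (1.05 mm from the nearest boundary).

outside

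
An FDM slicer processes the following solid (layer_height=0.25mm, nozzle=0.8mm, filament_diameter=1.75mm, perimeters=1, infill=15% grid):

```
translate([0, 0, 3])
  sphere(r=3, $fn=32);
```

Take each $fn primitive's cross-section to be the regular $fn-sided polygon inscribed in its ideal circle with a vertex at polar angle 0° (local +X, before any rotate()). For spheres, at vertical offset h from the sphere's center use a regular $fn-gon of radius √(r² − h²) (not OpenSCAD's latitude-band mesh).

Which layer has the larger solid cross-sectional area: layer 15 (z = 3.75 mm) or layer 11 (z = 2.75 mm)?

Layer 15 (z = 3.75): the r=3 sphere contributes a regular 32-gon of circumradius √(3²−0.75²) = 2.905 (area = (32/2)·2.905²·sin(360°/32) = 26.34 mm²). So its area = 26.34 mm². Layer 11 (z = 2.75): the r=3 sphere slices to a regular 32-gon of circumradius 2.990 (√(r²−h²) with h=0.25 from center) (area = (32/2)·2.990²·sin(360°/32) = 27.90 mm²). So its area = 27.90 mm². Layer 11 is larger (27.90 vs 26.34 mm²).

layer 11 (z = 2.75 mm)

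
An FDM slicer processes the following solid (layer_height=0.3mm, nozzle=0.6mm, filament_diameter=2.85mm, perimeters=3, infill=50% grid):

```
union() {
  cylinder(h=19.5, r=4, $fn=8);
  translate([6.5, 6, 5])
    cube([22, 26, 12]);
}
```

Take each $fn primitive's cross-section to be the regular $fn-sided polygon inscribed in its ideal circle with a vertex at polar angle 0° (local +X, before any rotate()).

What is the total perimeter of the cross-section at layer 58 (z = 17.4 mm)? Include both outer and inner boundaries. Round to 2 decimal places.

24.49 mm

At z = 17.4 mm: the cylinder: section is a regular 8-gon, circumradius r=4 (perimeter = 2·8·4.000·sin(180°/8) = 24.49 mm); the cube at (6.5, 6) does not reach this height (z outside [5, 17]); Combining (union): only the r=4 cylinder is present, so the union is just that shape — boundary = 24.49 mm. Overall, the cross-section is a single solid region. Total boundary length (outer) = 24.49 mm.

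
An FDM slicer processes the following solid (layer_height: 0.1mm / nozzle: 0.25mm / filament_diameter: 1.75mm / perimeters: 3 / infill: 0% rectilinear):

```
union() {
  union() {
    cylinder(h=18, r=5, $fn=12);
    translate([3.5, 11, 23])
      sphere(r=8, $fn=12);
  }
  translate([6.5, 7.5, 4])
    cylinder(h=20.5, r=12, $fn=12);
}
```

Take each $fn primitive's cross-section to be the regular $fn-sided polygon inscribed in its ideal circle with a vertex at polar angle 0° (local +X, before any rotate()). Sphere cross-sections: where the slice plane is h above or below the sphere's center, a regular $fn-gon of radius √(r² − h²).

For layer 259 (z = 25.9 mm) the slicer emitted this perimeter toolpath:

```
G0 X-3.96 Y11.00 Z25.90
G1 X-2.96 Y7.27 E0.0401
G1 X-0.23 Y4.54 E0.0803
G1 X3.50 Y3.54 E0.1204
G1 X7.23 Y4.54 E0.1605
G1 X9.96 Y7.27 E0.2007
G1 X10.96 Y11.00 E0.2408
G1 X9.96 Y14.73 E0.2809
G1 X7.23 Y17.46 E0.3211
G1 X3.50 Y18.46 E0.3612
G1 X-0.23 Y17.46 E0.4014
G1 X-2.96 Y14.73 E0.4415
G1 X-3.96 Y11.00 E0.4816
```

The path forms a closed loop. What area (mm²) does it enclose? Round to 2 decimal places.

Apply the shoelace formula to the sequence of (X, Y) vertices; enclosed area = 166.94 mm².

166.94 mm²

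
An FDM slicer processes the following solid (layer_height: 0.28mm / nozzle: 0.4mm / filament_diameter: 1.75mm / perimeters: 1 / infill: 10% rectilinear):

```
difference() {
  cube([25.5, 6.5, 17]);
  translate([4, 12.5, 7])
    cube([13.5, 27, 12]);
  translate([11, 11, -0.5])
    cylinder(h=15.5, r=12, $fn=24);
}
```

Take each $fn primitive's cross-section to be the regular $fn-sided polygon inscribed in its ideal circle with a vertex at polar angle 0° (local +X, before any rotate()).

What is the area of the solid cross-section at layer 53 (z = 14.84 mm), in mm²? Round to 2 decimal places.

52.70 mm²

At z = 14.84 mm: the cube is present — its section is the full 25.5×6.5 rectangle (area 165.75 mm²); the 13.5×27 cube at (4, 12.5) contributes its full rectangle (area 364.50 mm²); the cylinder at (11, 11): section is a regular 24-gon, circumradius r=12 (area = (24/2)·12.000²·sin(360°/24) = 447.24 mm²); After the difference (first − rest): starting from the 25.5×6.5 cube (165.75 mm²), the 13.5×27 cube at (4, 12.5) misses the remaining region (no effect); the r=12 cylinder at (11, 11) partially overlaps it — only the 113.05 mm² overlap (of its 447.24 mm²) is removed, clipping the outline — area = 52.70 mm². Overall, the cross-section has 2 separate islands. Net area = 52.70 mm².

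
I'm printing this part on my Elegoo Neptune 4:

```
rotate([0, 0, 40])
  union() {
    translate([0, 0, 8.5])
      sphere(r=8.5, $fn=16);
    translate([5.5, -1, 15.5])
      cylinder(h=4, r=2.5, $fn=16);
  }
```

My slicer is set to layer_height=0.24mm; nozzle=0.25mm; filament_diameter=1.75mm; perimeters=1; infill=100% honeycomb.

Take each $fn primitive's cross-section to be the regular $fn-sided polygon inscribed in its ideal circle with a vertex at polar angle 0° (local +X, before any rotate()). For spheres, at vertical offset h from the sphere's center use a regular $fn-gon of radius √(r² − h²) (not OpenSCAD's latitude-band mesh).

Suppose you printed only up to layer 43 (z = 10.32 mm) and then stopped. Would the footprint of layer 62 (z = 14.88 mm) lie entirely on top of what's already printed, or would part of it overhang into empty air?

entirely on top

Compare the two slices. At z = 10.32: the r=8.5 sphere slices to a regular 16-gon of circumradius 8.303 (√(r²−h²) with h=1.82 from center) (area = (16/2)·8.303²·sin(360°/16) = 211.05 mm²); the cylinder at (5.5, -1) is absent (z outside [15.5, 19.5]); Taking the union: only the r=8.5 sphere is present, so the union is just that shape — area = 211.05 mm²; (whole slice rotated 40° about Z — lengths, areas and connectivity unchanged). At z = 14.88: the r=8.5 sphere contributes a regular 16-gon of circumradius √(8.5²−6.38²) = 5.617 (area = (16/2)·5.617²·sin(360°/16) = 96.58 mm²); the cylinder at (5.5, -1) is absent (z outside [15.5, 19.5]); Combining (union): only the r=8.5 sphere is present, so the union is just that shape — area = 96.58 mm²; (whole slice rotated 40° about Z — lengths, areas and connectivity unchanged). Checking containment: the cross-section at z = 14.88 is a subset of the cross-section at z = 10.32.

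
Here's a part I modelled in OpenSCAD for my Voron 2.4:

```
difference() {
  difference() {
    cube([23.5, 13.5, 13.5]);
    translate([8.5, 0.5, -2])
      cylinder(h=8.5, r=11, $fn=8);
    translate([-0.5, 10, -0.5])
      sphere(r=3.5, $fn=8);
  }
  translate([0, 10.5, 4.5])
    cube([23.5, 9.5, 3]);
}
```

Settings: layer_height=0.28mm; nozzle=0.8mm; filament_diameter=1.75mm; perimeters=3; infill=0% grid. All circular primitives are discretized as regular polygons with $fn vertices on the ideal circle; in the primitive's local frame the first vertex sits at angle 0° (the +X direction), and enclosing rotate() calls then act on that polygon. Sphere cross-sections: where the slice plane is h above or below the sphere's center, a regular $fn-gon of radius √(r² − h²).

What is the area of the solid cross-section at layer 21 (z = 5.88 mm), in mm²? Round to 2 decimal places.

At z = 5.88 mm: the 23.5×13.5 cube contributes its full rectangle (area 317.25 mm²); the r=11 cylinder at (8.5, 0.5) gives a regular 8-gon of circumradius 11 (constant along its height) (area = (8/2)·11.000²·sin(360°/8) = 342.24 mm²); the sphere at (-0.5, 10) does not reach this height (|z−center|=6.380 > r=3.5); Taking the first minus the rest: starting from the 23.5×13.5 cube (317.25 mm²), the r=11 cylinder at (8.5, 0.5) partially overlaps it — only the 173.27 mm² overlap (of its 342.24 mm²) is removed, clipping the outline — area = 143.98 mm²; the cube at (0, 10.5) (footprint 23.5×9.5) is included at this height (area 223.25 mm²); After the difference (first − rest): starting from the result so far (143.98 mm²), the 23.5×9.5 cube at (0, 10.5) partially overlaps it — only the 68.09 mm² overlap (of its 223.25 mm²) is removed, clipping the outline — area = 75.89 mm². Overall, the cross-section has 2 separate islands. Net area = 75.89 mm².

75.89 mm²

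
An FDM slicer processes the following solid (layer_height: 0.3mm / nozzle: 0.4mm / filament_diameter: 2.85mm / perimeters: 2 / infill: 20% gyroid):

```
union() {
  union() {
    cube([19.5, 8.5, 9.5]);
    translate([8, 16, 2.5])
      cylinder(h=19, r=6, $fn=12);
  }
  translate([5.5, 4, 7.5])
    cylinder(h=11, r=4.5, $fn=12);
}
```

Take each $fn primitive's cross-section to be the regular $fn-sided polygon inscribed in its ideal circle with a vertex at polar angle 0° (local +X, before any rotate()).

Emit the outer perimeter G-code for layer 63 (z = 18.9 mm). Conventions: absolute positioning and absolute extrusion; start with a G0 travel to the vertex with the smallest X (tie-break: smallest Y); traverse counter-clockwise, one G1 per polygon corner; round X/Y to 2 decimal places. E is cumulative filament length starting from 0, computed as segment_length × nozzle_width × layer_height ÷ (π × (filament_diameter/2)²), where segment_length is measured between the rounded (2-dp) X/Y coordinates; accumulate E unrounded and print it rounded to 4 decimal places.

G0 X2.00 Y16.00 Z18.90
G1 X2.80 Y13.00 E0.0584
G1 X5.00 Y10.80 E0.1169
G1 X8.00 Y10.00 E0.1753
G1 X11.00 Y10.80 E0.2337
G1 X13.20 Y13.00 E0.2923
G1 X14.00 Y16.00 E0.3507
G1 X13.20 Y19.00 E0.4091
G1 X11.00 Y21.20 E0.4676
G1 X8.00 Y22.00 E0.5260
G1 X5.00 Y21.20 E0.5844
G1 X2.80 Y19.00 E0.6429
G1 X2.00 Y16.00 E0.7013

At z = 18.9 mm: the cube is not intersected at this z (z outside [0, 9.5]); the r=6 cylinder at (8, 16) contributes a regular 12-gon of circumradius 6; Taking the union: only the r=6 cylinder at (8, 16) is present, so the union is just that shape — 1 connected region; the cylinder at (5.5, 4) does not reach this height (z outside [7.5, 18.5]); Combining (union): only the result so far is present, so the union is just that shape — 1 connected region. The outline is a single polygon with 12 vertices. Extrusion per mm of travel: 0.4 × 0.3 / (π × 1.425²) = 0.018811. Accumulating E over each segment gives final E = 0.7013.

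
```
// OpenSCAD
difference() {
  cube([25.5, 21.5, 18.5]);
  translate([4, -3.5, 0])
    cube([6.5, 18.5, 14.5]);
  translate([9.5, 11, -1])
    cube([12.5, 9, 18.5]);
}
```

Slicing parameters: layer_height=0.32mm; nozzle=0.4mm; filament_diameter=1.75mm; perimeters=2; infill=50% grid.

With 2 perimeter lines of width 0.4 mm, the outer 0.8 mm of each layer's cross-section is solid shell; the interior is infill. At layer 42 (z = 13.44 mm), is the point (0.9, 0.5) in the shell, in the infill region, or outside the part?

At z = 13.44 mm: the cube (footprint 25.5×21.5) is included at this height; the cube at (4, -3.5) (footprint 6.5×18.5) is included at this height; the 12.5×9 cube at (9.5, 11) contributes its full rectangle; Taking the first minus the rest: starting from the 25.5×21.5 cube, the 6.5×18.5 cube at (4, -3.5) partially overlaps it — only the 97.50 mm² overlap (of its 120.25 mm²) is removed, clipping the outline; the 12.5×9 cube at (9.5, 11) partially overlaps it — only the 108.50 mm² overlap (of its 112.50 mm²) is removed, clipping the outline — 1 connected region. Overall, the cross-section is a single solid region. The nearest boundary edge runs (4.00, 0.00)→(0.00, 0.00); distance from the point to it = 0.50 mm. The point is inside the cross-section, 0.50 mm from the nearest boundary — within the 0.8 mm shell band (2 × 0.4).

shell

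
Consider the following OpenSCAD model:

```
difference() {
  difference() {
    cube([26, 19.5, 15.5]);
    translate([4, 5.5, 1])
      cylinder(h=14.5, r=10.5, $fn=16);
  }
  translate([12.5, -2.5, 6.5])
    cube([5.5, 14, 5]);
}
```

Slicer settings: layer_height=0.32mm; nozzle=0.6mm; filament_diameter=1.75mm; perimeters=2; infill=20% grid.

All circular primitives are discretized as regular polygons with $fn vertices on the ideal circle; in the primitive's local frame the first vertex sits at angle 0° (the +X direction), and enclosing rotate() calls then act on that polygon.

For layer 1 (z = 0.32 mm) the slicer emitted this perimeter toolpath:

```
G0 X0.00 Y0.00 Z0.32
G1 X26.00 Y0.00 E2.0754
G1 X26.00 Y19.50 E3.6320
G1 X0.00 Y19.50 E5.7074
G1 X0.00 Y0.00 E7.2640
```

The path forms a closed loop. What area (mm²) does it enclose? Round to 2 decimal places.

Apply the shoelace formula to the sequence of (X, Y) vertices; enclosed area = 507.00 mm².

507.00 mm²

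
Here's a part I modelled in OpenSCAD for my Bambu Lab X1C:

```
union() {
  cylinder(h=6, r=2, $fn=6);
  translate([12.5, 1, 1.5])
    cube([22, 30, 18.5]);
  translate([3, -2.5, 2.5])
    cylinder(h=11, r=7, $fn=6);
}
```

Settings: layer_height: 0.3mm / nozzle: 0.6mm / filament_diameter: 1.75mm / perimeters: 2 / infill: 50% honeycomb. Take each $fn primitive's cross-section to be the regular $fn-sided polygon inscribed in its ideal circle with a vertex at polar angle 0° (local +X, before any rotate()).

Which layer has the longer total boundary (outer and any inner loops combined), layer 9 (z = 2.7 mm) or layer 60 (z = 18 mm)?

layer 9 (z = 2.7 mm)

Layer 9 (z = 2.7): the r=2 cylinder gives a regular 6-gon of circumradius 2 (constant along its height) (perimeter = 2·6·2.000·sin(180°/6) = 12.00 mm); the cube at (12.5, 1) is present — its section is the full 22×30 rectangle (perimeter 104.00 mm); the cylinder at (3, -2.5): section is a regular 6-gon, circumradius r=7 (perimeter = 2·6·7.000·sin(180°/6) = 42.00 mm); Taking the union: the regions partially overlap (shared area 10.39 mm²), so the edge portions inside another operand are dropped and the merged outline is re-measured after clipping — boundary = 146.00 mm. So its perimeter = 146.00 mm. Layer 60 (z = 18): the cylinder is not intersected at this z (z outside [0, 6]); the cube at (12.5, 1) (footprint 22×30) is included at this height (perimeter 104.00 mm); the cylinder at (3, -2.5) is absent (z outside [2.5, 13.5]); Merging all regions: only the 22×30 cube at (12.5, 1) is present, so the union is just that shape — boundary = 104.00 mm. So its perimeter = 104.00 mm. Layer 9 is larger (146.00 vs 104.00 mm).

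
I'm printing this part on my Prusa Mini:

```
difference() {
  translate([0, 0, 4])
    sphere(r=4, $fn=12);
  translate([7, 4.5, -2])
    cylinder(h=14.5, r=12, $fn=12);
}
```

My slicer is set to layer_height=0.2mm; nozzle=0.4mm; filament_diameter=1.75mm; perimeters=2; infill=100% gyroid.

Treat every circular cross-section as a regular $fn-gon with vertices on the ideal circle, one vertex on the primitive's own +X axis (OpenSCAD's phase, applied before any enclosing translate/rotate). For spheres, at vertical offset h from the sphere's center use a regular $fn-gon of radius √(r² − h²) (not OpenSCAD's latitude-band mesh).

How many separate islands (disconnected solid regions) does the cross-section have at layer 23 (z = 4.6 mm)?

At z = 4.6 mm: the r=4 sphere slices to a regular 12-gon of circumradius 3.955 (√(r²−h²) with h=0.6 from center); the r=12 cylinder at (7, 4.5) gives a regular 12-gon of circumradius 12 (constant along its height); Taking the first minus the rest: starting from the r=4 sphere, the r=12 cylinder at (7, 4.5) partially overlaps it — only the 45.71 mm² overlap (of its 432.00 mm²) is removed, clipping the outline — 1 connected region. Overall, the cross-section is a single solid region. Island count = 1.

1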